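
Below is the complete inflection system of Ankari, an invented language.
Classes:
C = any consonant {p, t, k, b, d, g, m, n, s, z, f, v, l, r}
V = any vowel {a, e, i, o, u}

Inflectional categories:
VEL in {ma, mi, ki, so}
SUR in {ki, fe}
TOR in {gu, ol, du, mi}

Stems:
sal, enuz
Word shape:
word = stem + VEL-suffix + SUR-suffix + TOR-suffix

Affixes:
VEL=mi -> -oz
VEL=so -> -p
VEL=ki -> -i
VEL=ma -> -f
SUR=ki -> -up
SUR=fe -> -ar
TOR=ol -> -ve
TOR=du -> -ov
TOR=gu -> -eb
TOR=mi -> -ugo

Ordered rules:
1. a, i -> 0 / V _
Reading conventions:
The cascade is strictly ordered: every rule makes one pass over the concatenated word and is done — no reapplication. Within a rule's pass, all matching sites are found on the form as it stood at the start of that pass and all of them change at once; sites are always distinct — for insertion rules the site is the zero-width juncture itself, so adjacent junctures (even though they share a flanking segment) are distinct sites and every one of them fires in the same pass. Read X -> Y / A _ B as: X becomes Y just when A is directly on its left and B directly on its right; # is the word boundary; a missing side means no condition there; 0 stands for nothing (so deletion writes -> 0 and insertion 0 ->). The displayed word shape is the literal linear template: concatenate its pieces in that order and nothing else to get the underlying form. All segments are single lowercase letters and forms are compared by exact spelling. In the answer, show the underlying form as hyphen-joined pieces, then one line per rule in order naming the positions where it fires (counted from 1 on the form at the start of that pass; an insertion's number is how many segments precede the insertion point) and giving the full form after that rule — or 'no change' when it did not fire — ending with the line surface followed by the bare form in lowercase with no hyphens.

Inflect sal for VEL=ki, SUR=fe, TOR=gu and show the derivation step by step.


underlying: sal-i-ar-eb
1. a, i -> 0 / V _: fires at position(s) 5: salireb
surface: salireb


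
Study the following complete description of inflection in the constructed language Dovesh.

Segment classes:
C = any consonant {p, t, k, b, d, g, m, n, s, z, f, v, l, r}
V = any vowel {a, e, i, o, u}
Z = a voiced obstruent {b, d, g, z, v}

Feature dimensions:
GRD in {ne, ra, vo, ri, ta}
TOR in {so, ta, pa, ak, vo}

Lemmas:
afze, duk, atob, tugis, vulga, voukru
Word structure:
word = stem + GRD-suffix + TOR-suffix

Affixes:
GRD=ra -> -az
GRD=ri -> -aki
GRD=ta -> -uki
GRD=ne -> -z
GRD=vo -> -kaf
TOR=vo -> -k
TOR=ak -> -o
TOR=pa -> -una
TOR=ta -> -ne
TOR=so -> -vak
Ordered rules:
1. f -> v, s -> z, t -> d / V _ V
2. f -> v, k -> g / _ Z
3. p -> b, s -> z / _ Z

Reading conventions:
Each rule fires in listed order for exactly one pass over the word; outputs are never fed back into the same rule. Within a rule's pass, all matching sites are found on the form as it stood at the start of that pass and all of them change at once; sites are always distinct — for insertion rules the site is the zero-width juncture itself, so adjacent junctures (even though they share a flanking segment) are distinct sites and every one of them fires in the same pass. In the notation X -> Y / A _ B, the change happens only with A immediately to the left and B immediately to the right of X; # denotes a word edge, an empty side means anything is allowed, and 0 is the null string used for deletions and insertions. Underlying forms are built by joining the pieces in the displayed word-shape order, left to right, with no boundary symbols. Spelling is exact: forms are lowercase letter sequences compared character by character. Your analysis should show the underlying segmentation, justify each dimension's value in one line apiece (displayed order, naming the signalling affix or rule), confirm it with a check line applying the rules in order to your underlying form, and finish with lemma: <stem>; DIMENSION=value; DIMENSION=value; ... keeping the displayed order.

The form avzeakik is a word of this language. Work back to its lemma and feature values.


underlying: afze-aki-k
GRD=ri - signalled by the affix -aki
TOR=vo - signalled by the affix -k
check: afzeakik -> afzeakik -> avzeakik -> avzeakik
lemma: afze; GRD=ri; TOR=vo


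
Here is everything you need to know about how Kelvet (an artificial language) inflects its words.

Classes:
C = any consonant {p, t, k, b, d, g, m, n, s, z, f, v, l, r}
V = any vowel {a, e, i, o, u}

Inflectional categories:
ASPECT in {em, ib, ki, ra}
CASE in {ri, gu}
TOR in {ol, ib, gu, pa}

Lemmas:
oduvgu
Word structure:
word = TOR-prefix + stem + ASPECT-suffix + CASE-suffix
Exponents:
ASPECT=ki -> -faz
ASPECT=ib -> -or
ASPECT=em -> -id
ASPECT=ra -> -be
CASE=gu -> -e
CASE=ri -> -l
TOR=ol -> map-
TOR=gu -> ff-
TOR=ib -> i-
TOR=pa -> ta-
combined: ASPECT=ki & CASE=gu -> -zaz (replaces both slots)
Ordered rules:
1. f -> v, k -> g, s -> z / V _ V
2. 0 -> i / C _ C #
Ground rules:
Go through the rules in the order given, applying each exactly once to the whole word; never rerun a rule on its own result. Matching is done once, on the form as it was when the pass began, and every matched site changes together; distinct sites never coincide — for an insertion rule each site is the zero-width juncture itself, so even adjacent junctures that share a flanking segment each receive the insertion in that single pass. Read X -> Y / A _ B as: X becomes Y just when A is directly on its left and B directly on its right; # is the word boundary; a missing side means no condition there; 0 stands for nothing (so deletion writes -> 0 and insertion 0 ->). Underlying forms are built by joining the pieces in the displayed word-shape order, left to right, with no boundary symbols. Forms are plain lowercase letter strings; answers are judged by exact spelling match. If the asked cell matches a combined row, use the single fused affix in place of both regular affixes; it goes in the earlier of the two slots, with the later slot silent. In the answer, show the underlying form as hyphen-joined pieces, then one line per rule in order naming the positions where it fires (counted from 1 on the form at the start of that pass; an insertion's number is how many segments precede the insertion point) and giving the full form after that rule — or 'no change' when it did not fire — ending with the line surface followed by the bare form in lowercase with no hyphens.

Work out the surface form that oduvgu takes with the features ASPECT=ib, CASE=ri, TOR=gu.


underlying: ff-oduvgu-or-l
1. f -> v, k -> g, s -> z / V _ V: no change
2. 0 -> i / C _ C #: inserts after position(s) 10: ffoduvguoril
surface: ffoduvguoril


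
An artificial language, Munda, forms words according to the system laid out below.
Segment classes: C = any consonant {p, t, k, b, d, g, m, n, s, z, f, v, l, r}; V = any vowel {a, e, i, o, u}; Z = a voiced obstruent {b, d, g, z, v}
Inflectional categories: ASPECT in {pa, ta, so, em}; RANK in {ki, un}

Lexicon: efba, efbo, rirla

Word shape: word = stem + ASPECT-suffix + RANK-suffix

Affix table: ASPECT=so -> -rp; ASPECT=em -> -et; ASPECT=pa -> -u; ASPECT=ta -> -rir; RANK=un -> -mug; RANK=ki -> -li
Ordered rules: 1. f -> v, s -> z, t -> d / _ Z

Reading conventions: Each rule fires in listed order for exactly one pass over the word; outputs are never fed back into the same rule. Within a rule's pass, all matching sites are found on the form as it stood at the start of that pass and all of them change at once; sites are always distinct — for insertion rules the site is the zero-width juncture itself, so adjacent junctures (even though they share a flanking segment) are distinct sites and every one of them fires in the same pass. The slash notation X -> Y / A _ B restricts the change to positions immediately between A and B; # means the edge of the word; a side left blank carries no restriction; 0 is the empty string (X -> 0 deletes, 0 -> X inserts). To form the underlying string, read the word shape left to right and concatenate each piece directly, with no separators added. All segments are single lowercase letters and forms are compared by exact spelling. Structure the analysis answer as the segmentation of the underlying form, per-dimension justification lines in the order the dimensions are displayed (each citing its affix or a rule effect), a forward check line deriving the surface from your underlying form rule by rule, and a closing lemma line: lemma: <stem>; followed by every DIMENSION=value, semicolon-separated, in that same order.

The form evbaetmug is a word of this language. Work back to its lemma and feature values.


underlying: efba-et-mug
ASPECT=em - signalled by the affix -et
RANK=un - signalled by the affix -mug
check: efbaetmug -> evbaetmug
lemma: efba; ASPECT=em; RANK=un


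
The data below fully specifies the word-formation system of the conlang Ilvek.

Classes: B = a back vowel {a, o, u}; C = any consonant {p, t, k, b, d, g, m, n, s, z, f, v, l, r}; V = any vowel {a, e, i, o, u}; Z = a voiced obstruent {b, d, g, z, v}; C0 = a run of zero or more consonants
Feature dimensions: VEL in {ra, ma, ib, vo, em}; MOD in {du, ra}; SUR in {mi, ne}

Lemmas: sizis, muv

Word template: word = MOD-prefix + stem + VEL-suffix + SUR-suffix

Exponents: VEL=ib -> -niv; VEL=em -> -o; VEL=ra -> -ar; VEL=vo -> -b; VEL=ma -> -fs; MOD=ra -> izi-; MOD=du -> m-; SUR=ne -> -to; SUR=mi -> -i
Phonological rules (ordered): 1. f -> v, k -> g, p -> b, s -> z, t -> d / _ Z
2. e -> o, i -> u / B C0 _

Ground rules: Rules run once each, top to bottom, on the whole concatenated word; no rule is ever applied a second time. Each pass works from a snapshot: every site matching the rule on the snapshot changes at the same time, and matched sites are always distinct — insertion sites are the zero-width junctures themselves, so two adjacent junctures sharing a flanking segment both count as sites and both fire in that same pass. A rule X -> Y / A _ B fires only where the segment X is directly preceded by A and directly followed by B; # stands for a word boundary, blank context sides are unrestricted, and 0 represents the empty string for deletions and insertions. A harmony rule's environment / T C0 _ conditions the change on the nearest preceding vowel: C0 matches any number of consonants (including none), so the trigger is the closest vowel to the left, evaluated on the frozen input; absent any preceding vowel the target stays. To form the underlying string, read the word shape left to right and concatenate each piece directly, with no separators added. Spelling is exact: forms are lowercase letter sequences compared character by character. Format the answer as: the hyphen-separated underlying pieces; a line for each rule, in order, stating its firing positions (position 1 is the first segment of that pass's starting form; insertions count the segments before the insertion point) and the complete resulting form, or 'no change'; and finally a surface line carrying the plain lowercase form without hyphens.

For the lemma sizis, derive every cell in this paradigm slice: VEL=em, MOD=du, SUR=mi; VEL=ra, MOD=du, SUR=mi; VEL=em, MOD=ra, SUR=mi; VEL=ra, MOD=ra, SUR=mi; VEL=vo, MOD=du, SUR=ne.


cell VEL=em, MOD=du, SUR=mi:
underlying: m-sizis-o-i
1. f -> v, k -> g, p -> b, s -> z, t -> d / _ Z: no change
2. e -> o, i -> u / B C0 _: fires at position(s) 8: msizisou
surface: msizisou

cell VEL=ra, MOD=du, SUR=mi:
underlying: m-sizis-ar-i
1. f -> v, k -> g, p -> b, s -> z, t -> d / _ Z: no change
2. e -> o, i -> u / B C0 _: fires at position(s) 9: msizisaru
surface: msizisaru

cell VEL=em, MOD=ra, SUR=mi:
underlying: izi-sizis-o-i
1. f -> v, k -> g, p -> b, s -> z, t -> d / _ Z: no change
2. e -> o, i -> u / B C0 _: fires at position(s) 10: izisizisou
surface: izisizisou

cell VEL=ra, MOD=ra, SUR=mi:
underlying: izi-sizis-ar-i
1. f -> v, k -> g, p -> b, s -> z, t -> d / _ Z: no change
2. e -> o, i -> u / B C0 _: fires at position(s) 11: izisizisaru
surface: izisizisaru

cell VEL=vo, MOD=du, SUR=ne:
underlying: m-sizis-b-to
1. f -> v, k -> g, p -> b, s -> z, t -> d / _ Z: fires at position(s) 6: msizizbto
2. e -> o, i -> u / B C0 _: no change
surface: msizizbto


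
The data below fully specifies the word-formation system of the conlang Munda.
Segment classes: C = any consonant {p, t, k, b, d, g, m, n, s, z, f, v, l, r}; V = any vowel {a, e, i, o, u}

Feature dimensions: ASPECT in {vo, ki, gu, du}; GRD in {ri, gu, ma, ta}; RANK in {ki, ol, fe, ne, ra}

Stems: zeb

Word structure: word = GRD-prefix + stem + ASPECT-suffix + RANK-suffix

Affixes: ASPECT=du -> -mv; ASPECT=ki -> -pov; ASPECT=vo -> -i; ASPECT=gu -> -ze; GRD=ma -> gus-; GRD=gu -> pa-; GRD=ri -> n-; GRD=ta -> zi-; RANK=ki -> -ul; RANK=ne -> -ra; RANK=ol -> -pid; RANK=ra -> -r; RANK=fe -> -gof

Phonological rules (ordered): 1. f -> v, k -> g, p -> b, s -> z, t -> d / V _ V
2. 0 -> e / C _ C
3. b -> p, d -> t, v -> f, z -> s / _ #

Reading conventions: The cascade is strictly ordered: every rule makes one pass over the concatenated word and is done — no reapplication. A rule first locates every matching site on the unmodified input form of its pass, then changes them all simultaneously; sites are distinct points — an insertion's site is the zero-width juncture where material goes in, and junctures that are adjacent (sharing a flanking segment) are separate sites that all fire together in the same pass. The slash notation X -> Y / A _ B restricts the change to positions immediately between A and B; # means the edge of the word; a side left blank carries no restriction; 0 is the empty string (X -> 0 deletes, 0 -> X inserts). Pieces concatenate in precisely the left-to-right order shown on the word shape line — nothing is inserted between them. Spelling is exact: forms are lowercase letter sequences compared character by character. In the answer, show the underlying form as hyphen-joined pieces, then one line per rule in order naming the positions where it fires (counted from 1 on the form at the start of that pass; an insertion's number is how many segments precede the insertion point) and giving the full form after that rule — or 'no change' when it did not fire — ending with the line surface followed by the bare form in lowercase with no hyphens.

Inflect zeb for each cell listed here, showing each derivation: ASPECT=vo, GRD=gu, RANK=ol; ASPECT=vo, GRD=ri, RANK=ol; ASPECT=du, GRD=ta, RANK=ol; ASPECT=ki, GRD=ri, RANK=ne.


cell ASPECT=vo, GRD=gu, RANK=ol:
underlying: pa-zeb-i-pid
1. f -> v, k -> g, p -> b, s -> z, t -> d / V _ V: fires at position(s) 7: pazebibid
2. 0 -> e / C _ C: no change
3. b -> p, d -> t, v -> f, z -> s / _ #: fires at position(s) 9: pazebibit
surface: pazebibit

cell ASPECT=vo, GRD=ri, RANK=ol:
underlying: n-zeb-i-pid
1. f -> v, k -> g, p -> b, s -> z, t -> d / V _ V: fires at position(s) 6: nzebibid
2. 0 -> e / C _ C: inserts after position(s) 1: nezebibid
3. b -> p, d -> t, v -> f, z -> s / _ #: fires at position(s) 9: nezebibit
surface: nezebibit

cell ASPECT=du, GRD=ta, RANK=ol:
underlying: zi-zeb-mv-pid
1. f -> v, k -> g, p -> b, s -> z, t -> d / V _ V: no change
2. 0 -> e / C _ C: inserts after position(s) 5, 6, 7: zizebemevepid
3. b -> p, d -> t, v -> f, z -> s / _ #: fires at position(s) 13: zizebemevepit
surface: zizebemevepit

cell ASPECT=ki, GRD=ri, RANK=ne:
underlying: n-zeb-pov-ra
1. f -> v, k -> g, p -> b, s -> z, t -> d / V _ V: no change
2. 0 -> e / C _ C: inserts after position(s) 1, 4, 7: nezebepovera
3. b -> p, d -> t, v -> f, z -> s / _ #: no change
surface: nezebepovera


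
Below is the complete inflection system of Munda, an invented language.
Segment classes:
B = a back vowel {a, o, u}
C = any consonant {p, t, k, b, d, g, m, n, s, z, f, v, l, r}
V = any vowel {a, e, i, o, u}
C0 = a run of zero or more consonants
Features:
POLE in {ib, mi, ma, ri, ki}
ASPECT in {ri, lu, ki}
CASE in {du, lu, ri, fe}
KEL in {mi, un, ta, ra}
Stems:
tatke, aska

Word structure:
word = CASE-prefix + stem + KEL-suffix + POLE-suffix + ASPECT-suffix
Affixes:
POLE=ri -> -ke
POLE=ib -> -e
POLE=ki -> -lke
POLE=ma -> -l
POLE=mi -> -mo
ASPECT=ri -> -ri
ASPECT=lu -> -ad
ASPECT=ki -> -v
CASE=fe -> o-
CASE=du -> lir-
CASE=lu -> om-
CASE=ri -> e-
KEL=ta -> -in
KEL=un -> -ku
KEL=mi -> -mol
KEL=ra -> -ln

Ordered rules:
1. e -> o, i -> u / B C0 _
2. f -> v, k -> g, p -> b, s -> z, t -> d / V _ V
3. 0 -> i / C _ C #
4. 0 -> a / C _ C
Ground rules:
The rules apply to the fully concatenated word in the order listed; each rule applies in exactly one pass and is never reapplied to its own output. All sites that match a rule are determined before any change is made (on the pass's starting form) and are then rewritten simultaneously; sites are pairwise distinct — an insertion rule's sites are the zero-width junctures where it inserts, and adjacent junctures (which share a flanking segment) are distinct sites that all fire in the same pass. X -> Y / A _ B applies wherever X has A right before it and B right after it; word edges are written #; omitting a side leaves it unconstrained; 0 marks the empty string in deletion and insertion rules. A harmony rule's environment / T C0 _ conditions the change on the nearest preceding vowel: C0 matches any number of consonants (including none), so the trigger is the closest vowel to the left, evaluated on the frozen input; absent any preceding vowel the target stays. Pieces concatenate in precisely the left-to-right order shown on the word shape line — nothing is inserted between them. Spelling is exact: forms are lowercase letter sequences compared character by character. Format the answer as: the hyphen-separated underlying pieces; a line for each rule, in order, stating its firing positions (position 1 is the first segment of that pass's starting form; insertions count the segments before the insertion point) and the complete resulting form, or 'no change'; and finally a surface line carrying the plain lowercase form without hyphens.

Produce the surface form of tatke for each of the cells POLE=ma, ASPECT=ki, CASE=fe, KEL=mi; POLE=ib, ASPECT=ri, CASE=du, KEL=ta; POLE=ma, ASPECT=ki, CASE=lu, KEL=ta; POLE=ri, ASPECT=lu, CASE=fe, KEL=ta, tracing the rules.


cell POLE=ma, ASPECT=ki, CASE=fe, KEL=mi:
underlying: o-tatke-mol-l-v
1. e -> o, i -> u / B C0 _: fires at position(s) 6: otatkomollv
2. f -> v, k -> g, p -> b, s -> z, t -> d / V _ V: fires at position(s) 2: odatkomollv
3. 0 -> i / C _ C #: inserts after position(s) 10: odatkomolliv
4. 0 -> a / C _ C: inserts after position(s) 4, 9: odatakomolaliv
surface: odatakomolaliv

cell POLE=ib, ASPECT=ri, CASE=du, KEL=ta:
underlying: lir-tatke-in-e-ri
1. e -> o, i -> u / B C0 _: fires at position(s) 8: lirtatkoineri
2. f -> v, k -> g, p -> b, s -> z, t -> d / V _ V: no change
3. 0 -> i / C _ C #: no change
4. 0 -> a / C _ C: inserts after position(s) 3, 6: liratatakoineri
surface: liratatakoineri

cell POLE=ma, ASPECT=ki, CASE=lu, KEL=ta:
underlying: om-tatke-in-l-v
1. e -> o, i -> u / B C0 _: fires at position(s) 7: omtatkoinlv
2. f -> v, k -> g, p -> b, s -> z, t -> d / V _ V: no change
3. 0 -> i / C _ C #: inserts after position(s) 10: omtatkoinliv
4. 0 -> a / C _ C: inserts after position(s) 2, 5, 9: omatatakoinaliv
surface: omatatakoinaliv

cell POLE=ri, ASPECT=lu, CASE=fe, KEL=ta:
underlying: o-tatke-in-ke-ad
1. e -> o, i -> u / B C0 _: fires at position(s) 6: otatkoinkead
2. f -> v, k -> g, p -> b, s -> z, t -> d / V _ V: fires at position(s) 2: odatkoinkead
3. 0 -> i / C _ C #: no change
4. 0 -> a / C _ C: inserts after position(s) 4, 8: odatakoinakead
surface: odatakoinakead


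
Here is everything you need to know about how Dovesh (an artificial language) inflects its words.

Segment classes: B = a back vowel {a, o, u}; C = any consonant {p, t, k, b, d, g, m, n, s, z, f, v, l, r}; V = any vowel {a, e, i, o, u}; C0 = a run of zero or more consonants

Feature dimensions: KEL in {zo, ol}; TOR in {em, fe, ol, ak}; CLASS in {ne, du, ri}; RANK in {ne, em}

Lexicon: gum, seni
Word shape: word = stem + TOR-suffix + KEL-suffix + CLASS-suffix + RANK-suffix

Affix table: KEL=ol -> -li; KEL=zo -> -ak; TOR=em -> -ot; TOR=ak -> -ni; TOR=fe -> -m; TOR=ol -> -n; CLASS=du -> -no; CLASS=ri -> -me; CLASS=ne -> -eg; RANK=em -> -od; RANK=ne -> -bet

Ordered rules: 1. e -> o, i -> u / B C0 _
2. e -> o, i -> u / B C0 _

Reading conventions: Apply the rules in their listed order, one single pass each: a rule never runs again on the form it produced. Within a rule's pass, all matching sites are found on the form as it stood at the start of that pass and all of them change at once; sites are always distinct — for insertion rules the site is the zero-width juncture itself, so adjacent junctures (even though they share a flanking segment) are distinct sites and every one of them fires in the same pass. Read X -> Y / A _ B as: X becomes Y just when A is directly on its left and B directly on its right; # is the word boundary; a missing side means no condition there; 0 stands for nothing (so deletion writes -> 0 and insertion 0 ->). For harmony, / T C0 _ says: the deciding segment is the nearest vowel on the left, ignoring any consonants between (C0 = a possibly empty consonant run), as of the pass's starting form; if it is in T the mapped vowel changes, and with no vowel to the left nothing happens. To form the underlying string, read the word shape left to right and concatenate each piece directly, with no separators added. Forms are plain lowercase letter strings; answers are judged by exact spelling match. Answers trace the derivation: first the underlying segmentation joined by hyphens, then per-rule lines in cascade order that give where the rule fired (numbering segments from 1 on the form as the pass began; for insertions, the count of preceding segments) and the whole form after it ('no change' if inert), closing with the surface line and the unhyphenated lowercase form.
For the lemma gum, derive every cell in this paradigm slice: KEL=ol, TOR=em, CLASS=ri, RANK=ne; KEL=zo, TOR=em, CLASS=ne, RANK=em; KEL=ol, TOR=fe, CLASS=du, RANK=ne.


cell KEL=ol, TOR=em, CLASS=ri, RANK=ne:
underlying: gum-ot-li-me-bet
1. e -> o, i -> u / B C0 _: fires at position(s) 7: gumotlumebet
2. e -> o, i -> u / B C0 _: fires at position(s) 9: gumotlumobet
surface: gumotlumobet

cell KEL=zo, TOR=em, CLASS=ne, RANK=em:
underlying: gum-ot-ak-eg-od
1. e -> o, i -> u / B C0 _: fires at position(s) 8: gumotakogod
2. e -> o, i -> u / B C0 _: no change
surface: gumotakogod

cell KEL=ol, TOR=fe, CLASS=du, RANK=ne:
underlying: gum-m-li-no-bet
1. e -> o, i -> u / B C0 _: fires at position(s) 6, 10: gummlunobot
2. e -> o, i -> u / B C0 _: no change
surface: gummlunobot


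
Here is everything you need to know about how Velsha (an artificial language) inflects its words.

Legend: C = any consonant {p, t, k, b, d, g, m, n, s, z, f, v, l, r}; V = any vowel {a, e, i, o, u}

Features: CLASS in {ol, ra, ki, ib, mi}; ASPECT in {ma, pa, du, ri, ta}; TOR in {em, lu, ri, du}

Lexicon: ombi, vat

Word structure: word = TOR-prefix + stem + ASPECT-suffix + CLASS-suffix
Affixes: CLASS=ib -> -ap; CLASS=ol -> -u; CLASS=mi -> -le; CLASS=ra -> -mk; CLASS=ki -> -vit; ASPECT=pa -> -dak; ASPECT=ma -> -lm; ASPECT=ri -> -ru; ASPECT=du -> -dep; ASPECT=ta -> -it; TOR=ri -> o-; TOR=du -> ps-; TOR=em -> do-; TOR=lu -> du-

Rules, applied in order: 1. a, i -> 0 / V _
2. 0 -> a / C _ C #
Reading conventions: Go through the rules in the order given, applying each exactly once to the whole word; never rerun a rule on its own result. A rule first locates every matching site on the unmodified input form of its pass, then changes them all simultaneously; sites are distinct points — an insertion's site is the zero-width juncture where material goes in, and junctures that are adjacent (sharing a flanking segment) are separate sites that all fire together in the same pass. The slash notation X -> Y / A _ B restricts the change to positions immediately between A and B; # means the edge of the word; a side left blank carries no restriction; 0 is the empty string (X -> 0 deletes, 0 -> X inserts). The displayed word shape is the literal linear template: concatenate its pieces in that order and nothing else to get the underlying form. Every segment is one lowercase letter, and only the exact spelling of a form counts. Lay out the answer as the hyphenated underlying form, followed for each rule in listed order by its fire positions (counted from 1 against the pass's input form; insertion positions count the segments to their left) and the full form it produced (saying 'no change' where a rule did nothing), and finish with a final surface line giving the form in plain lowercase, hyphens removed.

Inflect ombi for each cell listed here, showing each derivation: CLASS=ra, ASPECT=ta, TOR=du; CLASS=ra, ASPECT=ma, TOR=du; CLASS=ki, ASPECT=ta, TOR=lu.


cell CLASS=ra, ASPECT=ta, TOR=du:
underlying: ps-ombi-it-mk
1. a, i -> 0 / V _: fires at position(s) 7: psombitmk
2. 0 -> a / C _ C #: inserts after position(s) 8: psombitmak
surface: psombitmak

cell CLASS=ra, ASPECT=ma, TOR=du:
underlying: ps-ombi-lm-mk
1. a, i -> 0 / V _: no change
2. 0 -> a / C _ C #: inserts after position(s) 9: psombilmmak
surface: psombilmmak

cell CLASS=ki, ASPECT=ta, TOR=lu:
underlying: du-ombi-it-vit
1. a, i -> 0 / V _: fires at position(s) 7: duombitvit
2. 0 -> a / C _ C #: no change
surface: duombitvit


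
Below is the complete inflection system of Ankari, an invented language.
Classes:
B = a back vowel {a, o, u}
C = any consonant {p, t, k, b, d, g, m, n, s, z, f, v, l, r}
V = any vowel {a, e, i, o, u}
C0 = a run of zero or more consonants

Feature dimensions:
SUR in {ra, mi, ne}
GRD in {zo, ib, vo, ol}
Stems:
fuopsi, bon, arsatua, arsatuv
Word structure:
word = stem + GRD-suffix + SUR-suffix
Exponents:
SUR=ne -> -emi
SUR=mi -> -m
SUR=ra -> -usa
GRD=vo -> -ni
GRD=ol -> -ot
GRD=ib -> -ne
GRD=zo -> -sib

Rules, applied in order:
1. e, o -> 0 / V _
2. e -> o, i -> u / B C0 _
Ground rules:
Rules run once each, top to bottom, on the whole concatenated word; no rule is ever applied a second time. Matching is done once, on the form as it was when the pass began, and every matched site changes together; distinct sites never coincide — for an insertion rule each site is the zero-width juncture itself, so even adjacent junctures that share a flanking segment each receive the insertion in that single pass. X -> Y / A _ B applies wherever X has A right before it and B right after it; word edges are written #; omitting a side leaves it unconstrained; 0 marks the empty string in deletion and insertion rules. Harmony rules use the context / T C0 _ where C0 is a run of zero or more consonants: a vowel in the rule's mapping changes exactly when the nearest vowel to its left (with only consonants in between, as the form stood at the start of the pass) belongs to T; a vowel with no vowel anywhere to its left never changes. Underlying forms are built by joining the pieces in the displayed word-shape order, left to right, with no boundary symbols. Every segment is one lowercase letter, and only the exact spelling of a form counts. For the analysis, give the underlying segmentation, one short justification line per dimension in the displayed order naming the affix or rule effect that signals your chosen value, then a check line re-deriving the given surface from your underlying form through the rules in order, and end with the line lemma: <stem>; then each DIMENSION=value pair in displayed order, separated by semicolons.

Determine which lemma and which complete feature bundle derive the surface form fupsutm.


underlying: fuopsi-ot-m
SUR=mi - signalled by the affix -m
GRD=ol - signalled by the affix -ot
check: fuopsiotm -> fupsitm -> fupsutm
lemma: fuopsi; SUR=mi; GRD=ol


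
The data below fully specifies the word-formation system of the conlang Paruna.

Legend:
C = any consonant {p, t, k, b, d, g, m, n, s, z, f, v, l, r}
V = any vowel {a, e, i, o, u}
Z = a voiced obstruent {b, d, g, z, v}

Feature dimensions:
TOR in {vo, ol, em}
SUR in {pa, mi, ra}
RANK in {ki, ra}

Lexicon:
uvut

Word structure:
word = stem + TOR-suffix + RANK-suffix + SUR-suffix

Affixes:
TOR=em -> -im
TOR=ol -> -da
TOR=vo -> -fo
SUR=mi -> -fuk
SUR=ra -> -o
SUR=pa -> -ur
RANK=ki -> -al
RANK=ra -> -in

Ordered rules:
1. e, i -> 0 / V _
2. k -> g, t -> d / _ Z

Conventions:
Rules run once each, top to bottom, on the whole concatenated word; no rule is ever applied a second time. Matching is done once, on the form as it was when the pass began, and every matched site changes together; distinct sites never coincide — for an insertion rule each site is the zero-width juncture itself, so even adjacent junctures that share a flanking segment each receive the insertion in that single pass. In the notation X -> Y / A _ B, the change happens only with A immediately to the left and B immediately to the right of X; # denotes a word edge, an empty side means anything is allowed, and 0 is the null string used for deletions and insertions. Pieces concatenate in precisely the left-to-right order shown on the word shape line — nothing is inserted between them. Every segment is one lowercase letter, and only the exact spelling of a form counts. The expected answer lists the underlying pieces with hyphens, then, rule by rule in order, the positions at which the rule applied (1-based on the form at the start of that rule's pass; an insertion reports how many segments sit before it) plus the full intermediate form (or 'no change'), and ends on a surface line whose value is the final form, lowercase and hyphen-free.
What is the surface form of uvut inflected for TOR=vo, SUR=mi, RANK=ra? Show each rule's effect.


underlying: uvut-fo-in-fuk
1. e, i -> 0 / V _: fires at position(s) 7: uvutfonfuk
2. k -> g, t -> d / _ Z: no change
surface: uvutfonfuk


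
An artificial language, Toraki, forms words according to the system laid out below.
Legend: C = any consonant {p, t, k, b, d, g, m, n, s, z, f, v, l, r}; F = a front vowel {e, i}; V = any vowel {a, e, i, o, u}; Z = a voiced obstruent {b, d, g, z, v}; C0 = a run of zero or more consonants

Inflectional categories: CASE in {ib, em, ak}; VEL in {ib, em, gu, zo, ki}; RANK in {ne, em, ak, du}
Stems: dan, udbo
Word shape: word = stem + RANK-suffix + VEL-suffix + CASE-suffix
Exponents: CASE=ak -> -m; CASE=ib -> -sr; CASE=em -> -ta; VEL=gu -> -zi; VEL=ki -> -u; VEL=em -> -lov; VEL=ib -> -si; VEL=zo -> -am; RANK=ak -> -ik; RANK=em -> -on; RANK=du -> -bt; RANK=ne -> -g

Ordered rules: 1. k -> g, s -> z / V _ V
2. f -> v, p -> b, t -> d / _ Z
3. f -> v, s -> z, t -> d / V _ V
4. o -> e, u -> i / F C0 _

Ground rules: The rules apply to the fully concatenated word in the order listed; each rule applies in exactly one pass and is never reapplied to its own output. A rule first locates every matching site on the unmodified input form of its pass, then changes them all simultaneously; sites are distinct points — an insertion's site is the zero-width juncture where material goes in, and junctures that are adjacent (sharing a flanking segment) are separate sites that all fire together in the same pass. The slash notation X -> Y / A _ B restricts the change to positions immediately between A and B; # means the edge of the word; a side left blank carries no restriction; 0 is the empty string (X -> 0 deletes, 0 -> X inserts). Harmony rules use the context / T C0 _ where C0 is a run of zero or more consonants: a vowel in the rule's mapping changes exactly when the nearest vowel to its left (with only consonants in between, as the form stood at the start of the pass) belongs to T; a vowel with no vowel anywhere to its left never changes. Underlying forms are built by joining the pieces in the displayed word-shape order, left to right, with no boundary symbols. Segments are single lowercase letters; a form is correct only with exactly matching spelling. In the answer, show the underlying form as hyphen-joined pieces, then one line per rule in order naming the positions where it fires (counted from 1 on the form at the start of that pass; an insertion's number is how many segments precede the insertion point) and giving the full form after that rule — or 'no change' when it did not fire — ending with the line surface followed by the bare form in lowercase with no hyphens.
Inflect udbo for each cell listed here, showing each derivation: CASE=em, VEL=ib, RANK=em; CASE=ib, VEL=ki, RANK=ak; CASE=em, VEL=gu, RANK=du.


cell CASE=em, VEL=ib, RANK=em:
underlying: udbo-on-si-ta
1. k -> g, s -> z / V _ V: no change
2. f -> v, p -> b, t -> d / _ Z: no change
3. f -> v, s -> z, t -> d / V _ V: fires at position(s) 9: udboonsida
4. o -> e, u -> i / F C0 _: no change
surface: udboonsida

cell CASE=ib, VEL=ki, RANK=ak:
underlying: udbo-ik-u-sr
1. k -> g, s -> z / V _ V: fires at position(s) 6: udboigusr
2. f -> v, p -> b, t -> d / _ Z: no change
3. f -> v, s -> z, t -> d / V _ V: no change
4. o -> e, u -> i / F C0 _: fires at position(s) 7: udboigisr
surface: udboigisr

cell CASE=em, VEL=gu, RANK=du:
underlying: udbo-bt-zi-ta
1. k -> g, s -> z / V _ V: no change
2. f -> v, p -> b, t -> d / _ Z: fires at position(s) 6: udbobdzita
3. f -> v, s -> z, t -> d / V _ V: fires at position(s) 9: udbobdzida
4. o -> e, u -> i / F C0 _: no change
surface: udbobdzida


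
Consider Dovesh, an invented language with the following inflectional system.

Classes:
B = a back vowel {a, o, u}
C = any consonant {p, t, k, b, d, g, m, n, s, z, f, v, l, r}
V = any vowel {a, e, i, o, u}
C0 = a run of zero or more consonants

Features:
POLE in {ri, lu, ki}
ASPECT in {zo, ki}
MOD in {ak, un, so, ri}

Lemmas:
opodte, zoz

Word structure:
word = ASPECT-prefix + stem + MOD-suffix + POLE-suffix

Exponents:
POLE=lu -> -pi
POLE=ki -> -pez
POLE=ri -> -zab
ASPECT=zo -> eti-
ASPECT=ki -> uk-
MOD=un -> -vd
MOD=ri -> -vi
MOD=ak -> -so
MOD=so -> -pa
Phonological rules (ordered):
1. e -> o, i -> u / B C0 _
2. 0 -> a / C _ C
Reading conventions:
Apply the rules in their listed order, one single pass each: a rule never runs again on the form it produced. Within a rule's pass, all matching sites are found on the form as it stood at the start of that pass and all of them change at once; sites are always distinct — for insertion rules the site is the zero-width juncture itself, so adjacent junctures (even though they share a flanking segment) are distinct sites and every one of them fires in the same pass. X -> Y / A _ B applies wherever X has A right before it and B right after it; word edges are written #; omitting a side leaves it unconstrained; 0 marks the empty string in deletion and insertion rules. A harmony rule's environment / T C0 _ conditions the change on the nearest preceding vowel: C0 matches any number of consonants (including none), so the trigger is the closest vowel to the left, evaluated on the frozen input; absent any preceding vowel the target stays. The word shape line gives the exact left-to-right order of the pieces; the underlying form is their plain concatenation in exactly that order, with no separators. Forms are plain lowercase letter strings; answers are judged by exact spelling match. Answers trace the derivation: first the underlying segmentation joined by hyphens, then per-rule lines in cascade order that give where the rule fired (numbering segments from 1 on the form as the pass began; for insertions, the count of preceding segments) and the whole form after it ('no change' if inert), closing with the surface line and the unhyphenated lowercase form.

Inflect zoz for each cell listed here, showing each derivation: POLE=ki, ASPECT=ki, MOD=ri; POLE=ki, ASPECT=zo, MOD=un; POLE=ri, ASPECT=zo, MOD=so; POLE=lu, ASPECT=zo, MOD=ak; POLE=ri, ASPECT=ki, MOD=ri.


cell POLE=ki, ASPECT=ki, MOD=ri:
underlying: uk-zoz-vi-pez
1. e -> o, i -> u / B C0 _: fires at position(s) 7: ukzozvupez
2. 0 -> a / C _ C: inserts after position(s) 2, 5: ukazozavupez
surface: ukazozavupez

cell POLE=ki, ASPECT=zo, MOD=un:
underlying: eti-zoz-vd-pez
1. e -> o, i -> u / B C0 _: fires at position(s) 10: etizozvdpoz
2. 0 -> a / C _ C: inserts after position(s) 6, 7, 8: etizozavadapoz
surface: etizozavadapoz

cell POLE=ri, ASPECT=zo, MOD=so:
underlying: eti-zoz-pa-zab
1. e -> o, i -> u / B C0 _: no change
2. 0 -> a / C _ C: inserts after position(s) 6: etizozapazab
surface: etizozapazab

cell POLE=lu, ASPECT=zo, MOD=ak:
underlying: eti-zoz-so-pi
1. e -> o, i -> u / B C0 _: fires at position(s) 10: etizozsopu
2. 0 -> a / C _ C: inserts after position(s) 6: etizozasopu
surface: etizozasopu

cell POLE=ri, ASPECT=ki, MOD=ri:
underlying: uk-zoz-vi-zab
1. e -> o, i -> u / B C0 _: fires at position(s) 7: ukzozvuzab
2. 0 -> a / C _ C: inserts after position(s) 2, 5: ukazozavuzab
surface: ukazozavuzab


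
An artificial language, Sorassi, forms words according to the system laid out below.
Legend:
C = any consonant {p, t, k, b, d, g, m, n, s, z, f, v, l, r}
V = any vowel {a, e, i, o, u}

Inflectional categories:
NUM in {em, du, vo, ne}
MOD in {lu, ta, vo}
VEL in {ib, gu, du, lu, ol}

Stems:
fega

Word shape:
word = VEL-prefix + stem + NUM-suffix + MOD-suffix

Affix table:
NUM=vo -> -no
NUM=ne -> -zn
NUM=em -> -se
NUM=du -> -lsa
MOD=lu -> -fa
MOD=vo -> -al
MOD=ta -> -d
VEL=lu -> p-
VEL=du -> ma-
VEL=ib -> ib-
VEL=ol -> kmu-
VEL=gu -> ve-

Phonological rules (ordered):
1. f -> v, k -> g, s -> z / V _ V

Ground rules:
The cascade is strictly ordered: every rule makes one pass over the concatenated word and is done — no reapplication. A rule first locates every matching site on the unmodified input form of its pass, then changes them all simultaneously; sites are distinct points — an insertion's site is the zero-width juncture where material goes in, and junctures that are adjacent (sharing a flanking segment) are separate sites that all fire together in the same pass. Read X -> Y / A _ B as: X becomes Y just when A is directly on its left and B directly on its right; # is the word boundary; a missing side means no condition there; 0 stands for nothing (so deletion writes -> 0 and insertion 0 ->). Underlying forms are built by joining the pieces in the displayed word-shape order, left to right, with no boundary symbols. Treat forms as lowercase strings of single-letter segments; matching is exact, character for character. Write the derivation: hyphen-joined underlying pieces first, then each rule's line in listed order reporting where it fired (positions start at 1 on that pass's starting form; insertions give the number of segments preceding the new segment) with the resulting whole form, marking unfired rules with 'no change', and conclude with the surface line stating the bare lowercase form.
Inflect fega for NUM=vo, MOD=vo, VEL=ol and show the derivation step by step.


underlying: kmu-fega-no-al
1. f -> v, k -> g, s -> z / V _ V: fires at position(s) 4: kmuveganoal
surface: kmuveganoal


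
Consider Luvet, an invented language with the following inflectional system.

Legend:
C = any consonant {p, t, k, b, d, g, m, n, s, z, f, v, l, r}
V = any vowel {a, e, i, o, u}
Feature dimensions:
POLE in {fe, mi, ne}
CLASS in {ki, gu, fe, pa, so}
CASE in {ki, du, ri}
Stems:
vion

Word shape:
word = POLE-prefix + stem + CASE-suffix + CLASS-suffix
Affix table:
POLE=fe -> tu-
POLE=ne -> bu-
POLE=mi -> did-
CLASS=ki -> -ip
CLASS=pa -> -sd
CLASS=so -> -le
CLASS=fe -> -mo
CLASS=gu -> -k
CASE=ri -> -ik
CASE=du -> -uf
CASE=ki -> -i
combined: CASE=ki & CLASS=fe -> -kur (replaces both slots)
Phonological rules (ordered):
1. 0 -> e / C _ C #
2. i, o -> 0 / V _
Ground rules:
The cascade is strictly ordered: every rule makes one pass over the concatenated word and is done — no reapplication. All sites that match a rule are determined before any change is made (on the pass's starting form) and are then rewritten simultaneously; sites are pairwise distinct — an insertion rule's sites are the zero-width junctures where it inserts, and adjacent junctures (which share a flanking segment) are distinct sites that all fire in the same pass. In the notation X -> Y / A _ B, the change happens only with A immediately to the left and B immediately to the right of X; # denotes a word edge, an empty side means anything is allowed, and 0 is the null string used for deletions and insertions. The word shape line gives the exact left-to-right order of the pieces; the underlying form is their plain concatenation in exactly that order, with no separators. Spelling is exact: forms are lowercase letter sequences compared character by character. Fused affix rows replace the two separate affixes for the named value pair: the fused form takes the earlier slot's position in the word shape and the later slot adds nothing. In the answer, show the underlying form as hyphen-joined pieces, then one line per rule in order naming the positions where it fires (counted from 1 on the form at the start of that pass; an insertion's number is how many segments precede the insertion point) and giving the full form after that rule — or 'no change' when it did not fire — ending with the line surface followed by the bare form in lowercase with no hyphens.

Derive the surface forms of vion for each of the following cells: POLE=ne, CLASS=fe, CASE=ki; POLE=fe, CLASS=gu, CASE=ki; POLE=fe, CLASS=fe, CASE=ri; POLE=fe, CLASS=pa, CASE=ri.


cell POLE=ne, CLASS=fe, CASE=ki:
underlying: bu-vion-kur
1. 0 -> e / C _ C #: no change
2. i, o -> 0 / V _: fires at position(s) 5: buvinkur
surface: buvinkur

cell POLE=fe, CLASS=gu, CASE=ki:
underlying: tu-vion-i-k
1. 0 -> e / C _ C #: no change
2. i, o -> 0 / V _: fires at position(s) 5: tuvinik
surface: tuvinik

cell POLE=fe, CLASS=fe, CASE=ri:
underlying: tu-vion-ik-mo
1. 0 -> e / C _ C #: no change
2. i, o -> 0 / V _: fires at position(s) 5: tuvinikmo
surface: tuvinikmo

cell POLE=fe, CLASS=pa, CASE=ri:
underlying: tu-vion-ik-sd
1. 0 -> e / C _ C #: inserts after position(s) 9: tuvioniksed
2. i, o -> 0 / V _: fires at position(s) 5: tuviniksed
surface: tuviniksed
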